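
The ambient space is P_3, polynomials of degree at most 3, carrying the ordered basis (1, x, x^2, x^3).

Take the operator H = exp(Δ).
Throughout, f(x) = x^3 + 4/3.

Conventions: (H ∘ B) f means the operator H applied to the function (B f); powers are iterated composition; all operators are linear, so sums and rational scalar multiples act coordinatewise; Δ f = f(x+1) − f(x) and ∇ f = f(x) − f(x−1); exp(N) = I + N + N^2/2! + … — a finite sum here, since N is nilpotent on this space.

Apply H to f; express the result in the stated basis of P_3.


the image equals g(x) = x^3 + 3x^2 + 6x + 19/3

order-1 term: 3x^2 + 3x + 1
order-2 term: 3x + 3
order-3 term: 1
the series for exp(Δ) f terminates at order 3
exp(Δ) f = x^3 + 3x^2 + 6x + 19/3


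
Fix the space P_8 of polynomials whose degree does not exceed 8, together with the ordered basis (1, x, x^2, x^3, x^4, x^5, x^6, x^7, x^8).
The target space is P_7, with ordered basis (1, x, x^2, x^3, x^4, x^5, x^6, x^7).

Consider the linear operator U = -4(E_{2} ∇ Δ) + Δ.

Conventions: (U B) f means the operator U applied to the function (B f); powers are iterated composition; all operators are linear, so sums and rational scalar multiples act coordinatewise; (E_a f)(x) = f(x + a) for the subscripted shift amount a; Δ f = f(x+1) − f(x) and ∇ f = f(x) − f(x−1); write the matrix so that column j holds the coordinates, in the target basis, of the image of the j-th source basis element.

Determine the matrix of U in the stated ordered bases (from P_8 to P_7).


the matrix is [[0, 1, -7, -47, -199, -719, -2407, -7727, -24199]; [0, 0, 2, -21, -188, -995, -4314, -16849, -61816]; [0, 0, 0, 3, -42, -470, -2985, -15099, -67396]; [0, 0, 0, 0, 4, -70, -940, -6965, -40264]; [0, 0, 0, 0, 0, 5, -105, -1645, -13930]; [0, 0, 0, 0, 0, 0, 6, -147, -2632]; [0, 0, 0, 0, 0, 0, 0, 7, -196]; [0, 0, 0, 0, 0, 0, 0, 0, 8]] (rows listed top to bottom)

image of 1: 0
image of x: 1
image of x^2: 2x - 7
image of x^3: 3x^2 - 21x - 47
image of x^4: 4x^3 - 42x^2 - 188x - 199
image of x^5: 5x^4 - 70x^3 - 470x^2 - 995x - 719
image of x^6: 6x^5 - 105x^4 - 940x^3 - 2985x^2 - 4314x - 2407
image of x^7: 7x^6 - 147x^5 - 1645x^4 - 6965x^3 - 15099x^2 - 16849x - 7727
image of x^8: 8x^7 - 196x^6 - 2632x^5 - 13930x^4 - 40264x^3 - 67396x^2 - 61816x - 24199
each image's coordinates form column j of the matrix


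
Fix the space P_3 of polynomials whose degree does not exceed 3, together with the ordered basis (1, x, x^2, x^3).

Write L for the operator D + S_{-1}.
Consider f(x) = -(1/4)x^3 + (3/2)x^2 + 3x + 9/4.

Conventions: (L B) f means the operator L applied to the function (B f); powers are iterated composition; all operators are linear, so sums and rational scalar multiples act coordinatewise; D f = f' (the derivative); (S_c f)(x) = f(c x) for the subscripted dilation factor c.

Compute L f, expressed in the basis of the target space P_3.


the result is g(x) = (1/4)x^3 + (3/4)x^2 + 21/4

D f = -(3/4)x^2 + 3x + 3
S_{-1} f = (1/4)x^3 + (3/2)x^2 - 3x + 9/4
(D + S_{-1}) f = (1/4)x^3 + (3/4)x^2 + 21/4


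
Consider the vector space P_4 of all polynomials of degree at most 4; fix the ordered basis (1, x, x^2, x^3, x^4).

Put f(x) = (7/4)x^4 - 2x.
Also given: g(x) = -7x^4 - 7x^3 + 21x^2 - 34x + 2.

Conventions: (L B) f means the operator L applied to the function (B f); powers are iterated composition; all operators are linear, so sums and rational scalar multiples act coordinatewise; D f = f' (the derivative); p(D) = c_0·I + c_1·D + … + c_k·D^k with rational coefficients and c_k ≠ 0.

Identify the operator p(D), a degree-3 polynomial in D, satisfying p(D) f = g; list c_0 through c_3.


p(D) = -4·I − D + D^2 − D^3, i.e. c_0 = -4, c_1 = -1, c_2 = 1, c_3 = -1

D^0 f = (7/4)x^4 - 2x
D^1 f = 7x^3 - 2
D^2 f = 21x^2
D^3 f = 42x
matching coefficients of g against c_0 f + c_1 Df + … from the top degree down determines the c_i
solution: c_0 = -4, c_1 = -1, c_2 = 1, c_3 = -1


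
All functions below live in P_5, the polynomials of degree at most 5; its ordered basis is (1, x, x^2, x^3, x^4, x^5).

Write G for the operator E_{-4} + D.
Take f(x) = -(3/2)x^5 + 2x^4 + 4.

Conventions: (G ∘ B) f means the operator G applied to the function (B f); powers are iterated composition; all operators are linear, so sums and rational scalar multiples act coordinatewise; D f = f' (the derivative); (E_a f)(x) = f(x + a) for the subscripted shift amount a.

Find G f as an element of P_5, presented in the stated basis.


the image equals g(x) = -(3/2)x^5 + (49/2)x^4 - 264x^3 + 1152x^2 - 2432x + 2052

E_{-4} f = -(3/2)x^5 + 32x^4 - 272x^3 + 1152x^2 - 2432x + 2052
D f = -(15/2)x^4 + 8x^3
(E_{-4} + D) f = -(3/2)x^5 + (49/2)x^4 - 264x^3 + 1152x^2 - 2432x + 2052


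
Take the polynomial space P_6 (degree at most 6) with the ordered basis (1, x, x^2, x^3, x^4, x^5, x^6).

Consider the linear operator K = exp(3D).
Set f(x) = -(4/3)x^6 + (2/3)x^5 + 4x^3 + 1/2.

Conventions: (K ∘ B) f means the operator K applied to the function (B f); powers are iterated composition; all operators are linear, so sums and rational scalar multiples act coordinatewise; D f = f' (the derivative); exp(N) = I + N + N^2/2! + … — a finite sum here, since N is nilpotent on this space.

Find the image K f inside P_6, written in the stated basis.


order-1 term: -24x^5 + 10x^4 + 36x^2
order-2 term: -180x^4 + 60x^3 + 108x
order-3 term: -720x^3 + 180x^2 + 108
order-4 term: -1620x^2 + 270x
order-5 term: -1944x + 162
order-6 term: -972
the series for exp(3D) f terminates at order 6
exp(3D) f = -(4/3)x^6 - (70/3)x^5 - 170x^4 - 656x^3 - 1404x^2 - 1566x - 1403/2

the result is g(x) = -(4/3)x^6 - (70/3)x^5 - 170x^4 - 656x^3 - 1404x^2 - 1566x - 1403/2


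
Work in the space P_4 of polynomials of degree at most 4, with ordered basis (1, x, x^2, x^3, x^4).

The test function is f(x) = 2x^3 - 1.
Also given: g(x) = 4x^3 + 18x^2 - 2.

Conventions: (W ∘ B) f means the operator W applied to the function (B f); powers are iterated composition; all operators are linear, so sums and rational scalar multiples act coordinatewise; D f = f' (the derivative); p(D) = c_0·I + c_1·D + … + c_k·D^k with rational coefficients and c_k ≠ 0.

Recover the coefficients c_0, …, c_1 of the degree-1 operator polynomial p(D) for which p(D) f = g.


D^0 f = 2x^3 - 1
D^1 f = 6x^2
matching coefficients of g against c_0 f + c_1 Df + … from the top degree down determines the c_i
solution: c_0 = 2, c_1 = 3

c_0 = 2, c_1 = 3


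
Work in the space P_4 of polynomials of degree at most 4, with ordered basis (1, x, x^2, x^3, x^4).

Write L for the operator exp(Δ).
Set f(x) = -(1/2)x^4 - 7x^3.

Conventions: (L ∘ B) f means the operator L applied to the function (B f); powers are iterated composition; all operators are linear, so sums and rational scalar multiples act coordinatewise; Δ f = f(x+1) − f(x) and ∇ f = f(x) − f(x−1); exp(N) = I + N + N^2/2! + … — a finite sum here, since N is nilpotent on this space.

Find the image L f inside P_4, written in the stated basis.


g(x) = -(1/2)x^4 - 9x^3 - 27x^2 - 52x - 85/2

order-1 term: -2x^3 - 24x^2 - 23x - 15/2
order-2 term: -3x^2 - 27x - 49/2
order-3 term: -2x - 10
order-4 term: -1/2
the series for exp(Δ) f terminates at order 4
exp(Δ) f = -(1/2)x^4 - 9x^3 - 27x^2 - 52x - 85/2


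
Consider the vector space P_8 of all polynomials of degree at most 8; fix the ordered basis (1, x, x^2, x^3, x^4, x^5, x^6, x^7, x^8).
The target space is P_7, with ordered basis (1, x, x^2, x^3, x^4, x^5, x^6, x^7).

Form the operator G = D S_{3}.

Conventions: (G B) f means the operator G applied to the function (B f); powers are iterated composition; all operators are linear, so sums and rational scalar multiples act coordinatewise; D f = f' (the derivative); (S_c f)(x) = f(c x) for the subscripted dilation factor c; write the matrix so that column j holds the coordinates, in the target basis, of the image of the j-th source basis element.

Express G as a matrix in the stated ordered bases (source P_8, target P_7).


image of 1: 0
image of x: 3
image of x^2: 18x
image of x^3: 81x^2
image of x^4: 324x^3
image of x^5: 1215x^4
image of x^6: 4374x^5
image of x^7: 15309x^6
image of x^8: 52488x^7
each image's coordinates form column j of the matrix

the matrix is [[0, 3, 0, 0, 0, 0, 0, 0, 0]; [0, 0, 18, 0, 0, 0, 0, 0, 0]; [0, 0, 0, 81, 0, 0, 0, 0, 0]; [0, 0, 0, 0, 324, 0, 0, 0, 0]; [0, 0, 0, 0, 0, 1215, 0, 0, 0]; [0, 0, 0, 0, 0, 0, 4374, 0, 0]; [0, 0, 0, 0, 0, 0, 0, 15309, 0]; [0, 0, 0, 0, 0, 0, 0, 0, 52488]] (rows listed top to bottom)


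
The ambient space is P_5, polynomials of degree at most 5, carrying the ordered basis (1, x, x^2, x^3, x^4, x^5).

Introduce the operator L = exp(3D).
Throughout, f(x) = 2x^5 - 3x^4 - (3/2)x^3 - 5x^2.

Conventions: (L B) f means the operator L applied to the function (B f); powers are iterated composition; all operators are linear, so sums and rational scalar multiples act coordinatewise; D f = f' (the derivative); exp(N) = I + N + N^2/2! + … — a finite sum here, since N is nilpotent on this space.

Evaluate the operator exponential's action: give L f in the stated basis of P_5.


order-1 term: 30x^4 - 36x^3 - (27/2)x^2 - 30x
order-2 term: 180x^3 - 162x^2 - (81/2)x - 45
order-3 term: 540x^2 - 324x - 81/2
order-4 term: 810x - 243
order-5 term: 486
the series for exp(3D) f terminates at order 5
exp(3D) f = 2x^5 + 27x^4 + (285/2)x^3 + (719/2)x^2 + (831/2)x + 315/2

g(x) = 2x^5 + 27x^4 + (285/2)x^3 + (719/2)x^2 + (831/2)x + 315/2


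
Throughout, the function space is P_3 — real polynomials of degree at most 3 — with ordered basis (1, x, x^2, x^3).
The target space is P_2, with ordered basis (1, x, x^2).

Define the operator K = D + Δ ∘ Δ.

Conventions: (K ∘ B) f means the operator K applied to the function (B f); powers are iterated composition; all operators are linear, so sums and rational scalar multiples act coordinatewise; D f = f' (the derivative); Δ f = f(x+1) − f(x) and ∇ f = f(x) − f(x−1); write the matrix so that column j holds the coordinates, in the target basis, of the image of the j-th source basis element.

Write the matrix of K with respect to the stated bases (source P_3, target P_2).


image of 1: 0
image of x: 1
image of x^2: 2x + 2
image of x^3: 3x^2 + 6x + 6
each image's coordinates form column j of the matrix

the matrix is [[0, 1, 2, 6]; [0, 0, 2, 6]; [0, 0, 0, 3]] (rows listed top to bottom)


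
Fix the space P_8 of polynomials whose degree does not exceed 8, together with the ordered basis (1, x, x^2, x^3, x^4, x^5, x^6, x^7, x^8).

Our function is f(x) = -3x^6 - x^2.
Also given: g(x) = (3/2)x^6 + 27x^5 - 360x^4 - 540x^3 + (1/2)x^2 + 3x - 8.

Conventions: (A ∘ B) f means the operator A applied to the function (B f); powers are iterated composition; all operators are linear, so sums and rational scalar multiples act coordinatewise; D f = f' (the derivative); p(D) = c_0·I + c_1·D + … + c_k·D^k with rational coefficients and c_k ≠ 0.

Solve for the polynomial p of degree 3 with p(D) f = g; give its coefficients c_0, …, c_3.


D^0 f = -3x^6 - x^2
D^1 f = -18x^5 - 2x
D^2 f = -90x^4 - 2
D^3 f = -360x^3
matching coefficients of g against c_0 f + c_1 Df + … from the top degree down determines the c_i
solution: c_0 = -1/2, c_1 = -3/2, c_2 = 4, c_3 = 3/2

c_0 = -1/2, c_1 = -3/2, c_2 = 4, c_3 = 3/2


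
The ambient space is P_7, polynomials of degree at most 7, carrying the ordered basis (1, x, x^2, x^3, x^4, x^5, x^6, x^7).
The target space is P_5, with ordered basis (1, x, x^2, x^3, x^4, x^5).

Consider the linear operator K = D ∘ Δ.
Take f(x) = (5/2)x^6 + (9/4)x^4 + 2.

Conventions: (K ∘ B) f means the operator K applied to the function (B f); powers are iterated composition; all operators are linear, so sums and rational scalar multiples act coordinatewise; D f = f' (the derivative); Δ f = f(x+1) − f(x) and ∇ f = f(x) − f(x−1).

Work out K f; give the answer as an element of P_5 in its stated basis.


the image equals g(x) = 75x^4 + 150x^3 + 177x^2 + 102x + 24

Δ f = 15x^5 + (75/2)x^4 + 59x^3 + 51x^2 + 24x + 19/4
D Δ f = 75x^4 + 150x^3 + 177x^2 + 102x + 24


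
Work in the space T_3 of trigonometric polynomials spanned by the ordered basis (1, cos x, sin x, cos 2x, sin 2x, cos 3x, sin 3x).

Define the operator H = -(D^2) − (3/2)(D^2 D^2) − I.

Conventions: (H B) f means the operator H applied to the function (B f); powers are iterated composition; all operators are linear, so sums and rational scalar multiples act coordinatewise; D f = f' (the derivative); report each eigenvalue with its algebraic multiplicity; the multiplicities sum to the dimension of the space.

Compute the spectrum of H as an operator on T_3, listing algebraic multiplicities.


image of 1: -1
image of cos x: -(3/2)cos x
image of sin x: -(3/2)sin x
image of cos 2x: -21cos 2x
image of sin 2x: -21sin 2x
image of cos 3x: -(227/2)cos 3x
image of sin 3x: -(227/2)sin 3x
the matrix is diagonal; its diagonal is (-1, -3/2, -3/2, -21, -21, -227/2, -227/2)
for a triangular matrix the eigenvalues are the diagonal entries, with algebraic multiplicity their repetition count

λ = -227/2 (multiplicity 2), λ = -21 (multiplicity 2), λ = -3/2 (multiplicity 2), λ = -1 (multiplicity 1)


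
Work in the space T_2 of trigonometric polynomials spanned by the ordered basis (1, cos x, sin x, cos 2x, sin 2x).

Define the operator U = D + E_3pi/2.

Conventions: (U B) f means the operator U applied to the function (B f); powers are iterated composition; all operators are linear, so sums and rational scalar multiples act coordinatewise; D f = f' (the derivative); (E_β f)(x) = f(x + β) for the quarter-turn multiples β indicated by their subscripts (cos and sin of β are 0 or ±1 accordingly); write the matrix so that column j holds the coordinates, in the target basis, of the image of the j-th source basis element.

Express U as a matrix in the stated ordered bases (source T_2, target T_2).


image of 1: 1
image of cos x: 0
image of sin x: 0
image of cos 2x: -cos 2x - 2sin 2x
image of sin 2x: 2cos 2x - sin 2x
each image's coordinates form column j of the matrix

the matrix is [[1, 0, 0, 0, 0]; [0, 0, 0, 0, 0]; [0, 0, 0, 0, 0]; [0, 0, 0, -1, 2]; [0, 0, 0, -2, -1]] (rows listed top to bottom)


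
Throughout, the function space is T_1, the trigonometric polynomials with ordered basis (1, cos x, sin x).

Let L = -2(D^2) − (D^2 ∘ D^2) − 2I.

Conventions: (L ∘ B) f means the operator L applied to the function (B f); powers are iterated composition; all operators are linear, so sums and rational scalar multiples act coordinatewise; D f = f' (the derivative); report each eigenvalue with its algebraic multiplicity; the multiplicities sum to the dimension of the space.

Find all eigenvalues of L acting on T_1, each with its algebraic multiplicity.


image of 1: -2
image of cos x: -cos x
image of sin x: -sin x
the matrix is diagonal; its diagonal is (-2, -1, -1)
for a triangular matrix the eigenvalues are the diagonal entries, with algebraic multiplicity their repetition count

λ = -2 (multiplicity 1), λ = -1 (multiplicity 2)


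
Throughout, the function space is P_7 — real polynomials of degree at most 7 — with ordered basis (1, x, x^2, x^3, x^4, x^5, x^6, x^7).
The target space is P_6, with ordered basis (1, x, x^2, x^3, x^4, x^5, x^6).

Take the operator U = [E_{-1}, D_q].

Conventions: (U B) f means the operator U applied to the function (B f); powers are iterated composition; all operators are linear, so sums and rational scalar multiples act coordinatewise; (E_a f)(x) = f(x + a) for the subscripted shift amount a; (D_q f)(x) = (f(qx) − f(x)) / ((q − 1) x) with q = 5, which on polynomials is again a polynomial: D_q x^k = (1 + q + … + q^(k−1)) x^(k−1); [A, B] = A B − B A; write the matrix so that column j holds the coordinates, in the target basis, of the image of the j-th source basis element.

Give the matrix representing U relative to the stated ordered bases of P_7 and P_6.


image of 1: 0
image of x: 0
image of x^2: -4
image of x^3: -44x + 28
image of x^4: -344x^2 + 432x - 152
image of x^5: -2344x^3 + 4376x^2 - 3064x + 776
image of x^6: -14844x^4 + 36720x^3 - 38440x^2 + 19440x - 3900
image of x^7: -89844x^5 + 276564x^4 - 385160x^3 + 291880x^2 - 117060x + 19524
each image's coordinates form column j of the matrix

the matrix is [[0, 0, -4, 28, -152, 776, -3900, 19524]; [0, 0, 0, -44, 432, -3064, 19440, -117060]; [0, 0, 0, 0, -344, 4376, -38440, 291880]; [0, 0, 0, 0, 0, -2344, 36720, -385160]; [0, 0, 0, 0, 0, 0, -14844, 276564]; [0, 0, 0, 0, 0, 0, 0, -89844]; [0, 0, 0, 0, 0, 0, 0, 0]] (rows listed top to bottom)


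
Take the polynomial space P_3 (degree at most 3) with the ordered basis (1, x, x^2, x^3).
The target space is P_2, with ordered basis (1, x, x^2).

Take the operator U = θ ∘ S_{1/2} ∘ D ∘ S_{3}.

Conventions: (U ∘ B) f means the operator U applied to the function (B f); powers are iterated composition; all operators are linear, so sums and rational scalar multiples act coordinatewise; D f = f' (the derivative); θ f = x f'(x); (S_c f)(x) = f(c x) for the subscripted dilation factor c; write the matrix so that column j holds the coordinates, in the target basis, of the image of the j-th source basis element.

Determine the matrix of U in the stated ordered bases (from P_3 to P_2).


the matrix is [[0, 0, 0, 0]; [0, 0, 9, 0]; [0, 0, 0, 81/2]] (rows listed top to bottom)

image of 1: 0
image of x: 0
image of x^2: 9x
image of x^3: (81/2)x^2
each image's coordinates form column j of the matrix


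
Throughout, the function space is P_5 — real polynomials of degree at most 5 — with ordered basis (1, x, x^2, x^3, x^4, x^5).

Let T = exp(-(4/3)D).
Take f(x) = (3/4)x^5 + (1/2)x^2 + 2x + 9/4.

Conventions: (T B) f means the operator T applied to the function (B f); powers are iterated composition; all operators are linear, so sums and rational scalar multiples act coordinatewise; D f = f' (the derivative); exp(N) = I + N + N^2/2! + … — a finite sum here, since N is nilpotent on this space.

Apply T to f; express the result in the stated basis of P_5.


the image equals g(x) = (3/4)x^5 - 5x^4 + (40/3)x^3 - (311/18)x^2 + (338/27)x - 871/324

order-1 term: -5x^4 - (4/3)x - 8/3
order-2 term: (40/3)x^3 + 8/9
order-3 term: -(160/9)x^2
order-4 term: (320/27)x
order-5 term: -256/81
the series for exp(-(4/3)D) f terminates at order 5
exp(-(4/3)D) f = (3/4)x^5 - 5x^4 + (40/3)x^3 - (311/18)x^2 + (338/27)x - 871/324


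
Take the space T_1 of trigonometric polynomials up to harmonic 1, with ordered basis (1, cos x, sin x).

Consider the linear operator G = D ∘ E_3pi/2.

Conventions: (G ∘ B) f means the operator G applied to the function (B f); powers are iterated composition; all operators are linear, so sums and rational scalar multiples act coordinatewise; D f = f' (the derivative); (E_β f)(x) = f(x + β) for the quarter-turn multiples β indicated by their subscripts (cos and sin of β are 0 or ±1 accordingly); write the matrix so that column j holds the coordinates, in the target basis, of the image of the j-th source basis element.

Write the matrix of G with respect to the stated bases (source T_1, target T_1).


the matrix is [[0, 0, 0]; [0, 1, 0]; [0, 0, 1]] (rows listed top to bottom)

image of 1: 0
image of cos x: cos x
image of sin x: sin x
each image's coordinates form column j of the matrix


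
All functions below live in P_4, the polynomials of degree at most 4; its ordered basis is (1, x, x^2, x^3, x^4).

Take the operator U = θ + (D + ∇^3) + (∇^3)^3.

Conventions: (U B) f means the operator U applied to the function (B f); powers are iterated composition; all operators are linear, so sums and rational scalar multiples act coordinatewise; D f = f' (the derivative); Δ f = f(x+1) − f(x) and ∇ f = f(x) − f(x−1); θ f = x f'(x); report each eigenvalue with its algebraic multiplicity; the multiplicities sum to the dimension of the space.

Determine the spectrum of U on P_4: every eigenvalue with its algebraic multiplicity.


λ = 0 (multiplicity 1), λ = 1 (multiplicity 1), λ = 2 (multiplicity 1), λ = 3 (multiplicity 1), λ = 4 (multiplicity 1)

image of 1: 0
image of x: x + 1
image of x^2: 2x^2 + 2x
image of x^3: 3x^3 + 3x^2 + 6
image of x^4: 4x^4 + 4x^3 + 24x - 36
the matrix is upper triangular; its diagonal is (0, 1, 2, 3, 4)
for a triangular matrix the eigenvalues are the diagonal entries, with algebraic multiplicity their repetition count


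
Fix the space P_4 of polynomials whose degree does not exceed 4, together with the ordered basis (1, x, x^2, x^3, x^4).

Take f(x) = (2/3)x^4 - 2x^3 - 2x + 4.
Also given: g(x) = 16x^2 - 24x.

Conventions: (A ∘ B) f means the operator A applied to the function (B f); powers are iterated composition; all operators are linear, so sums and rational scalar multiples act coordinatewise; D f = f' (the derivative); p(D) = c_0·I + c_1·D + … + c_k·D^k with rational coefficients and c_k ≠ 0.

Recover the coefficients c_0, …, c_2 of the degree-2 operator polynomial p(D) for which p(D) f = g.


c_0 = 0, c_1 = 0, c_2 = 2

D^0 f = (2/3)x^4 - 2x^3 - 2x + 4
D^1 f = (8/3)x^3 - 6x^2 - 2
D^2 f = 8x^2 - 12x
matching coefficients of g against c_0 f + c_1 Df + … from the top degree down determines the c_i
solution: c_0 = 0, c_1 = 0, c_2 = 2


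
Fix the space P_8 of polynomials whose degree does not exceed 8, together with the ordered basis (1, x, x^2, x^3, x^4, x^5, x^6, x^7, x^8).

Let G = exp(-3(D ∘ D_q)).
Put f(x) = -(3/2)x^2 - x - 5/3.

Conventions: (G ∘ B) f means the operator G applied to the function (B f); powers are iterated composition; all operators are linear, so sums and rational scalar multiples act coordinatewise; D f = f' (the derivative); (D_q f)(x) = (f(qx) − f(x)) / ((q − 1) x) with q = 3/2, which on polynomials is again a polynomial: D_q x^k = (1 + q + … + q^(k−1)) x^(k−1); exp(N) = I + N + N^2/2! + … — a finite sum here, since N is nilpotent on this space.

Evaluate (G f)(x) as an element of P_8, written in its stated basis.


order-1 term: 45/4
the series for exp(-3(D ∘ D_q)) f terminates at order 1
exp(-3(D ∘ D_q)) f = -(3/2)x^2 - x + 115/12

g(x) = -(3/2)x^2 - x + 115/12


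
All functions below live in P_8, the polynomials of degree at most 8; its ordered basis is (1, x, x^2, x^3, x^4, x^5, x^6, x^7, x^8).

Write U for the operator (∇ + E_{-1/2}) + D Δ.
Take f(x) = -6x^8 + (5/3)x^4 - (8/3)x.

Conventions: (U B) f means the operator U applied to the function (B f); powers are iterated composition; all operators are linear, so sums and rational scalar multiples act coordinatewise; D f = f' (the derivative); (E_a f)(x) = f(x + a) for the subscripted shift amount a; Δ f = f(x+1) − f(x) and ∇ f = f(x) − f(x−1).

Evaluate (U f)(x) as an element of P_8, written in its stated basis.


∇ f = -48x^7 + 168x^6 - 336x^5 + 420x^4 - (988/3)x^3 + 158x^2 - (124/3)x + 5/3
E_{-1/2} f = -6x^8 + 24x^7 - 42x^6 + 42x^5 - (295/12)x^4 + (43/6)x^3 - (1/8)x^2 - (25/8)x + 181/128
(∇ + E_{-1/2}) f = -6x^8 - 24x^7 + 126x^6 - 294x^5 + (4745/12)x^4 - (1933/6)x^3 + (1263/8)x^2 - (1067/24)x + 1183/384
Δ f = -48x^7 - 168x^6 - 336x^5 - 420x^4 - (988/3)x^3 - 158x^2 - (124/3)x - 7
D Δ f = -336x^6 - 1008x^5 - 1680x^4 - 1680x^3 - 988x^2 - 316x - 124/3
((∇ + E_{-1/2}) + D Δ) f = -6x^8 - 24x^7 - 210x^6 - 1302x^5 - (15415/12)x^4 - (12013/6)x^3 - (6641/8)x^2 - (8651/24)x - 14689/384

the result is g(x) = -6x^8 - 24x^7 - 210x^6 - 1302x^5 - (15415/12)x^4 - (12013/6)x^3 - (6641/8)x^2 - (8651/24)x - 14689/384


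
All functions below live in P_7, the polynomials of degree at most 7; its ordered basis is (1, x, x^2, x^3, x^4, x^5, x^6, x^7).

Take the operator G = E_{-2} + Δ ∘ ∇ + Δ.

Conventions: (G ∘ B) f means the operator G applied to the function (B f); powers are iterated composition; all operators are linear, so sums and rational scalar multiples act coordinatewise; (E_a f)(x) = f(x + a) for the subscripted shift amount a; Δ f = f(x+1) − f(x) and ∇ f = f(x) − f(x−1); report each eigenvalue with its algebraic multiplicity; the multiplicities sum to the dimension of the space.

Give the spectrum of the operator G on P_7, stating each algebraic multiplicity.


image of 1: 1
image of x: x - 1
image of x^2: x^2 - 2x + 7
image of x^3: x^3 - 3x^2 + 21x - 7
image of x^4: x^4 - 4x^3 + 42x^2 - 28x + 19
image of x^5: x^5 - 5x^4 + 70x^3 - 70x^2 + 95x - 31
image of x^6: x^6 - 6x^5 + 105x^4 - 140x^3 + 285x^2 - 186x + 67
image of x^7: x^7 - 7x^6 + 147x^5 - 245x^4 + 665x^3 - 651x^2 + 469x - 127
the matrix is upper triangular; its diagonal is (1, 1, 1, 1, 1, 1, 1, 1)
for a triangular matrix the eigenvalues are the diagonal entries, with algebraic multiplicity their repetition count

λ = 1 (multiplicity 8)


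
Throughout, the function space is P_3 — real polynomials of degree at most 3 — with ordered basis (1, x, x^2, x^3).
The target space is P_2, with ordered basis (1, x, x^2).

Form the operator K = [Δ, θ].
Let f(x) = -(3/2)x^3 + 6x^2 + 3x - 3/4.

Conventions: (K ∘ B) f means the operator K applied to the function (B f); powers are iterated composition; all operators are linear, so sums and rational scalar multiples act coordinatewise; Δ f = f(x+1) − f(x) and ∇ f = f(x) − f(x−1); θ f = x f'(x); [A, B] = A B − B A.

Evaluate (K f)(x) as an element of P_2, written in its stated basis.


the image equals g(x) = -(9/2)x^2 + 3x + 21/2

θ f = -(9/2)x^3 + 12x^2 + 3x
Δ θ f = -(27/2)x^2 + (21/2)x + 21/2
Δ f = -(9/2)x^2 + (15/2)x + 15/2
θ Δ f = -9x^2 + (15/2)x
[Δ, θ] f = -(9/2)x^2 + 3x + 21/2


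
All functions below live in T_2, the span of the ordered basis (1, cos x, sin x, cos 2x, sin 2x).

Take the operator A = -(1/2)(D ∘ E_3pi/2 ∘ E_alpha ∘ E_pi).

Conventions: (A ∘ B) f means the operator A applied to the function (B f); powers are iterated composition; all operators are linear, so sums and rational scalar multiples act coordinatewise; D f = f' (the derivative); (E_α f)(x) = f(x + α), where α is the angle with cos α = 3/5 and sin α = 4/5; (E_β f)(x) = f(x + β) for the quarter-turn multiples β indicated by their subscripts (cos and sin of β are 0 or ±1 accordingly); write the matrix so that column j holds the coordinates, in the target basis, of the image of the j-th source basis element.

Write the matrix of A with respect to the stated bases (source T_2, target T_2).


image of 1: 0
image of cos x: (3/10)cos x - (2/5)sin x
image of sin x: (2/5)cos x + (3/10)sin x
image of cos 2x: -(24/25)cos 2x + (7/25)sin 2x
image of sin 2x: -(7/25)cos 2x - (24/25)sin 2x
each image's coordinates form column j of the matrix

the matrix is [[0, 0, 0, 0, 0]; [0, 3/10, 2/5, 0, 0]; [0, -2/5, 3/10, 0, 0]; [0, 0, 0, -24/25, -7/25]; [0, 0, 0, 7/25, -24/25]] (rows listed top to bottom)


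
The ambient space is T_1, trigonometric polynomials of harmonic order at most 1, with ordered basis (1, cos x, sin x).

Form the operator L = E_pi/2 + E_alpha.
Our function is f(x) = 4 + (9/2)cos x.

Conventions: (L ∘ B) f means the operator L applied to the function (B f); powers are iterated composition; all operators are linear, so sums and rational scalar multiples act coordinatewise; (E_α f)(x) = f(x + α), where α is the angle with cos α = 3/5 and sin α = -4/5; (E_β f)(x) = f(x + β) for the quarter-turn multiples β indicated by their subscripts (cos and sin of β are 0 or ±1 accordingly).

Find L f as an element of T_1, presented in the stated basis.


the result is g(x) = 8 + (27/10)cos x - (9/10)sin x

E_pi/2 f = 4 - (9/2)sin x
E_alpha f = 4 + (27/10)cos x + (18/5)sin x
(E_pi/2 + E_alpha) f = 8 + (27/10)cos x - (9/10)sin x


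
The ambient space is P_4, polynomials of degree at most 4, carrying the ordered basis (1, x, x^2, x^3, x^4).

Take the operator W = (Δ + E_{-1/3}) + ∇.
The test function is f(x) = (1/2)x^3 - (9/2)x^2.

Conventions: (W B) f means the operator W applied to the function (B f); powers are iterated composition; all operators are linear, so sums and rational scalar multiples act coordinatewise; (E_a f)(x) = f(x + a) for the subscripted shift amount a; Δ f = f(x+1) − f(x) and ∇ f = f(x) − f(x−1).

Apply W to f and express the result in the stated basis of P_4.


Δ f = (3/2)x^2 - (15/2)x - 4
E_{-1/3} f = (1/2)x^3 - 5x^2 + (19/6)x - 14/27
(Δ + E_{-1/3}) f = (1/2)x^3 - (7/2)x^2 - (13/3)x - 122/27
∇ f = (3/2)x^2 - (21/2)x + 5
((Δ + E_{-1/3}) + ∇) f = (1/2)x^3 - 2x^2 - (89/6)x + 13/27

the result is g(x) = (1/2)x^3 - 2x^2 - (89/6)x + 13/27


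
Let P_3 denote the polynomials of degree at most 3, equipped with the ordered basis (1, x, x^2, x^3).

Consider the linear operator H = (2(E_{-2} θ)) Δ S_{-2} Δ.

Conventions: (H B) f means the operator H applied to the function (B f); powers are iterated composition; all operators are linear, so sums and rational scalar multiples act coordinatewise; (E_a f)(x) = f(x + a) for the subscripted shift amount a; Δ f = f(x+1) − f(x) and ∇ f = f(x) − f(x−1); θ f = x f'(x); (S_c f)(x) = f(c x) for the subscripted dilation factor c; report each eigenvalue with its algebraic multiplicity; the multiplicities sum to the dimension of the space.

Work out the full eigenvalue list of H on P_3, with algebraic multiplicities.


λ = 0 (multiplicity 4)

image of 1: 0
image of x: 0
image of x^2: 0
image of x^3: 48x - 96
the matrix is upper triangular; its diagonal is (0, 0, 0, 0)
for a triangular matrix the eigenvalues are the diagonal entries, with algebraic multiplicity their repetition count


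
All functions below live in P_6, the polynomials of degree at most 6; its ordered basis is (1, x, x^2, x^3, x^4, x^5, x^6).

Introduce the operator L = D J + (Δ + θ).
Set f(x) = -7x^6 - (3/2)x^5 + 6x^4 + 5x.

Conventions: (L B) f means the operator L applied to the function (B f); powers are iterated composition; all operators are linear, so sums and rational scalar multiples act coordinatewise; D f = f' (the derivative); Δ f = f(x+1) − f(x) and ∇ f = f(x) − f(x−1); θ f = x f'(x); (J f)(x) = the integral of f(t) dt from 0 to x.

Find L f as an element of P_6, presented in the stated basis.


the image equals g(x) = -49x^6 - 51x^5 - (165/2)x^4 - 131x^3 - 84x^2 - (31/2)x + 5/2

J f = -x^7 - (1/4)x^6 + (6/5)x^5 + (5/2)x^2
D J f = -7x^6 - (3/2)x^5 + 6x^4 + 5x
Δ f = -42x^5 - (225/2)x^4 - 131x^3 - 84x^2 - (51/2)x + 5/2
θ f = -42x^6 - (15/2)x^5 + 24x^4 + 5x
(Δ + θ) f = -42x^6 - (99/2)x^5 - (177/2)x^4 - 131x^3 - 84x^2 - (41/2)x + 5/2
(D J + (Δ + θ)) f = -49x^6 - 51x^5 - (165/2)x^4 - 131x^3 - 84x^2 - (31/2)x + 5/2


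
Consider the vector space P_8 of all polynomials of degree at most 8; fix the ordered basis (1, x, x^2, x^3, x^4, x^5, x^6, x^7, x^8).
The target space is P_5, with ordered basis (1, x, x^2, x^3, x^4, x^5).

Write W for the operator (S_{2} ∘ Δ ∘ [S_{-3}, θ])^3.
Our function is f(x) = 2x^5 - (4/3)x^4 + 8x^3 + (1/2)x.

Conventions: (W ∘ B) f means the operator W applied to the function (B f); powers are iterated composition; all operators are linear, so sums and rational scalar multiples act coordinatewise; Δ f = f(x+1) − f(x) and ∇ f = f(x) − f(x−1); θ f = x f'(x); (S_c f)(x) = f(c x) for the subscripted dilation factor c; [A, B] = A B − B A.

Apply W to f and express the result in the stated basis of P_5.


the result is g(x) = 0

θ f = 10x^5 - (16/3)x^4 + 24x^3 + (1/2)x
S_{-3} θ f = -2430x^5 - 432x^4 - 648x^3 - (3/2)x
S_{-3} f = -486x^5 - 108x^4 - 216x^3 - (3/2)x
θ S_{-3} f = -2430x^5 - 432x^4 - 648x^3 - (3/2)x
[S_{-3}, θ] f = 0
Δ [S_{-3}, θ] f = 0
S_{2} Δ [S_{-3}, θ] f = 0
θ (S_{2} ∘ Δ ∘ [S_{-3}, θ]) f = 0
S_{-3} θ (S_{2} ∘ Δ ∘ [S_{-3}, θ]) f = 0
S_{-3} (S_{2} ∘ Δ ∘ [S_{-3}, θ]) f = 0
θ S_{-3} (S_{2} ∘ Δ ∘ [S_{-3}, θ]) f = 0
[S_{-3}, θ] (S_{2} ∘ Δ ∘ [S_{-3}, θ]) f = 0
Δ [S_{-3}, θ] (S_{2} ∘ Δ ∘ [S_{-3}, θ]) f = 0
S_{2} Δ [S_{-3}, θ] (S_{2} ∘ Δ ∘ [S_{-3}, θ]) f = 0
θ (S_{2} ∘ Δ ∘ [S_{-3}, θ]) (S_{2} ∘ Δ ∘ [S_{-3}, θ]) f = 0
S_{-3} θ (S_{2} ∘ Δ ∘ [S_{-3}, θ]) (S_{2} ∘ Δ ∘ [S_{-3}, θ]) f = 0
S_{-3} (S_{2} ∘ Δ ∘ [S_{-3}, θ]) (S_{2} ∘ Δ ∘ [S_{-3}, θ]) f = 0
θ S_{-3} (S_{2} ∘ Δ ∘ [S_{-3}, θ]) (S_{2} ∘ Δ ∘ [S_{-3}, θ]) f = 0
[S_{-3}, θ] (S_{2} ∘ Δ ∘ [S_{-3}, θ]) (S_{2} ∘ Δ ∘ [S_{-3}, θ]) f = 0
Δ [S_{-3}, θ] (S_{2} ∘ Δ ∘ [S_{-3}, θ]) (S_{2} ∘ Δ ∘ [S_{-3}, θ]) f = 0
S_{2} Δ [S_{-3}, θ] (S_{2} ∘ Δ ∘ [S_{-3}, θ]) (S_{2} ∘ Δ ∘ [S_{-3}, θ]) f = 0


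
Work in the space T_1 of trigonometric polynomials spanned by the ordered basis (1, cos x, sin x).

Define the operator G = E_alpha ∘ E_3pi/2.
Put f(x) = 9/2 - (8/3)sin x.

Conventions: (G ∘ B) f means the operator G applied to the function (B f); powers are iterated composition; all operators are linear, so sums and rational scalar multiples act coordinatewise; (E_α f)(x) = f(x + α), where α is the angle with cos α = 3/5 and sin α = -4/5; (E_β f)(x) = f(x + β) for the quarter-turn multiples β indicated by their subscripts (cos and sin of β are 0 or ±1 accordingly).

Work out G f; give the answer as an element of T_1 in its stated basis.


E_3pi/2 f = 9/2 + (8/3)cos x
E_alpha E_3pi/2 f = 9/2 + (8/5)cos x + (32/15)sin x

g(x) = 9/2 + (8/5)cos x + (32/15)sin x


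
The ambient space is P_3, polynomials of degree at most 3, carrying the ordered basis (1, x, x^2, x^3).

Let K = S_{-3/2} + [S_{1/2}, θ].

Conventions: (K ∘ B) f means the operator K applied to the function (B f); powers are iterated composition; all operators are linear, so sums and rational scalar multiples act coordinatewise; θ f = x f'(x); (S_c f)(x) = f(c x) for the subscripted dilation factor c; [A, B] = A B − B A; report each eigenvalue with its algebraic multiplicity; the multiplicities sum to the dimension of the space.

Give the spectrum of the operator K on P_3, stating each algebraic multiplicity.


image of 1: 1
image of x: -(3/2)x
image of x^2: (9/4)x^2
image of x^3: -(27/8)x^3
the matrix is upper triangular; its diagonal is (1, -3/2, 9/4, -27/8)
for a triangular matrix the eigenvalues are the diagonal entries, with algebraic multiplicity their repetition count

λ = -27/8 (multiplicity 1), λ = -3/2 (multiplicity 1), λ = 1 (multiplicity 1), λ = 9/4 (multiplicity 1)


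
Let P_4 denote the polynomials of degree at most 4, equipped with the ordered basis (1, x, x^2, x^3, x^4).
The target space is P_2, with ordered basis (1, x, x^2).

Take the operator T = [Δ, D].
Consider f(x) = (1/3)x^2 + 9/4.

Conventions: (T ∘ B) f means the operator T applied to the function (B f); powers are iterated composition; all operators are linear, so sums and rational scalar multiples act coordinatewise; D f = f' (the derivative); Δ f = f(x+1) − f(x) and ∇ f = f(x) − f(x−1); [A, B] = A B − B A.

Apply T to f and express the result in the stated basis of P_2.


D f = (2/3)x
Δ D f = 2/3
Δ f = (2/3)x + 1/3
D Δ f = 2/3
[Δ, D] f = 0

g(x) = 0


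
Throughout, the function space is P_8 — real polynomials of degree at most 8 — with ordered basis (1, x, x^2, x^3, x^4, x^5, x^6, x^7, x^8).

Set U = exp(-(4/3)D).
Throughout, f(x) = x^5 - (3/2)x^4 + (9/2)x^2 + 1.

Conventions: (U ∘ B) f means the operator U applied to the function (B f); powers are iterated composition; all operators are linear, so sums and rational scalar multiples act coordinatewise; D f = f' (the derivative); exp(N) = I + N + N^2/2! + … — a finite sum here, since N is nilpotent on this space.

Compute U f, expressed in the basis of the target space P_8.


g(x) = x^5 - (49/6)x^4 + (232/9)x^3 - (1901/54)x^2 + (1460/81)x + 11/243

order-1 term: -(20/3)x^4 + 8x^3 - 12x
order-2 term: (160/9)x^3 - 16x^2 + 8
order-3 term: -(640/27)x^2 + (128/9)x
order-4 term: (1280/81)x - 128/27
order-5 term: -1024/243
the series for exp(-(4/3)D) f terminates at order 5
exp(-(4/3)D) f = x^5 - (49/6)x^4 + (232/9)x^3 - (1901/54)x^2 + (1460/81)x + 11/243


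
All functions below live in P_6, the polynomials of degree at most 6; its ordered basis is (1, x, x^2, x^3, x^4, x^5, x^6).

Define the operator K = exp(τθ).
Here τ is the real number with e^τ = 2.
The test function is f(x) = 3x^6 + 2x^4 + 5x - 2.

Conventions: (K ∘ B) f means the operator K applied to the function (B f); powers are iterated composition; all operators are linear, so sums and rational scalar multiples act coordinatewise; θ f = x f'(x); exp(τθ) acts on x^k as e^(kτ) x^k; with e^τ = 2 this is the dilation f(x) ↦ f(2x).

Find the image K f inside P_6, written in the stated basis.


the result is g(x) = 192x^6 + 32x^4 + 10x - 2

exp(τθ) x^k = e^(kτ) x^k; with e^τ = 2 this sends x^k to 2^k x^k
x ↦ 2 x
x^4 ↦ 16 x^4
x^6 ↦ 64 x^6
applying this coordinatewise to f: exp(τθ) f = 192x^6 + 32x^4 + 10x - 2


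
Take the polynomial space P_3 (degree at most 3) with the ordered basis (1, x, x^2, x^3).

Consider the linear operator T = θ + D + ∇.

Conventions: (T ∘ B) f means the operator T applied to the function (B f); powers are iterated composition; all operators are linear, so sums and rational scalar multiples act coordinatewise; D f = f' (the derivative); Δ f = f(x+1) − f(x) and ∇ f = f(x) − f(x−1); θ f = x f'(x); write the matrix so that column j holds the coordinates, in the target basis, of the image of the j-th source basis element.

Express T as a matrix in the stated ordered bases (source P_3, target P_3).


the matrix is [[0, 2, -1, 1]; [0, 1, 4, -3]; [0, 0, 2, 6]; [0, 0, 0, 3]] (rows listed top to bottom)

image of 1: 0
image of x: x + 2
image of x^2: 2x^2 + 4x - 1
image of x^3: 3x^3 + 6x^2 - 3x + 1
each image's coordinates form column j of the matrix


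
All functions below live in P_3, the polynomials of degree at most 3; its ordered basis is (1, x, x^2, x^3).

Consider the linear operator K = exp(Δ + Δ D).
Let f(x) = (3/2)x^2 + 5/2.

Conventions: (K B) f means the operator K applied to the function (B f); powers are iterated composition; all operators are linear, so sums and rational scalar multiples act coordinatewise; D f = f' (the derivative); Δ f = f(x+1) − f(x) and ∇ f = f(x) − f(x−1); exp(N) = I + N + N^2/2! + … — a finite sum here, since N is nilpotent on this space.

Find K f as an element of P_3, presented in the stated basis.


the result is g(x) = (3/2)x^2 + 3x + 17/2

order-1 term: 3x + 9/2
order-2 term: 3/2
the series for exp(Δ + Δ D) f terminates at order 2
exp(Δ + Δ D) f = (3/2)x^2 + 3x + 17/2


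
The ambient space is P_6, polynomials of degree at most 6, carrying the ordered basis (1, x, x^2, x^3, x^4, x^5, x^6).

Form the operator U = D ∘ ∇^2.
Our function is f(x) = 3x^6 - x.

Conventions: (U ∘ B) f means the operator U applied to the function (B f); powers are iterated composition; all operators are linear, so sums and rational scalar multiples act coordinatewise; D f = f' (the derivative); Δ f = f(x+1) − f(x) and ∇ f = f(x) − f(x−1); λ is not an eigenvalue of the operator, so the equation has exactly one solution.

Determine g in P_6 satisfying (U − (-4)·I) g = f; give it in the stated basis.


g(x) = (3/4)x^6 - (45/2)x^3 + (135/2)x^2 - 79x + 135/2

write g with unknown coordinates in the stated basis and equate coefficients in (U − (-4)·I) g = f
solving from the highest basis element down gives g = (3/4)x^6 - (45/2)x^3 + (135/2)x^2 - 79x + 135/2
check: U g = 90x^3 - 270x^2 + 315x - 270
so U g − (-4)·g = 3x^6 - x = f ✓


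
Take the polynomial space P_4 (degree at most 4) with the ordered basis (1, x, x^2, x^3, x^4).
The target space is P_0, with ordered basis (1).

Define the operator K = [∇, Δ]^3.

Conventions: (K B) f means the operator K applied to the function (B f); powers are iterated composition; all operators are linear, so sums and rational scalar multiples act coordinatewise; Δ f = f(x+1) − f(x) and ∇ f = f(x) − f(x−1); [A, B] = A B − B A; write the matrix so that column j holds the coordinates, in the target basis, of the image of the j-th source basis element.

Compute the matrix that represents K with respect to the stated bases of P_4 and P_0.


the matrix is [[0, 0, 0, 0, 0]] (rows listed top to bottom)

image of 1: 0
image of x: 0
image of x^2: 0
image of x^3: 0
image of x^4: 0
each image's coordinates form column j of the matrix
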